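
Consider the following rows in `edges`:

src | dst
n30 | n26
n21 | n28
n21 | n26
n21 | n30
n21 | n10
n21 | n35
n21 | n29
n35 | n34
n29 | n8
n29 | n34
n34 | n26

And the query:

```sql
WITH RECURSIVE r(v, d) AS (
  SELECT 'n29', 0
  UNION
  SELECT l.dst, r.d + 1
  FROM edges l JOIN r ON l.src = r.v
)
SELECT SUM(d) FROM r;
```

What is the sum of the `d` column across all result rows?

Base: (n29, d=0).
Iteration 1: edges from {n29} -> (n34, d=1), (n8, d=1).
Iteration 2: edges from {n34,n8} -> (n26, d=2).
Iteration 3: no outgoing edges from {n26}; recursion stops.
SUM(d) = 0 + 1 + 1 + 2 = 4.

4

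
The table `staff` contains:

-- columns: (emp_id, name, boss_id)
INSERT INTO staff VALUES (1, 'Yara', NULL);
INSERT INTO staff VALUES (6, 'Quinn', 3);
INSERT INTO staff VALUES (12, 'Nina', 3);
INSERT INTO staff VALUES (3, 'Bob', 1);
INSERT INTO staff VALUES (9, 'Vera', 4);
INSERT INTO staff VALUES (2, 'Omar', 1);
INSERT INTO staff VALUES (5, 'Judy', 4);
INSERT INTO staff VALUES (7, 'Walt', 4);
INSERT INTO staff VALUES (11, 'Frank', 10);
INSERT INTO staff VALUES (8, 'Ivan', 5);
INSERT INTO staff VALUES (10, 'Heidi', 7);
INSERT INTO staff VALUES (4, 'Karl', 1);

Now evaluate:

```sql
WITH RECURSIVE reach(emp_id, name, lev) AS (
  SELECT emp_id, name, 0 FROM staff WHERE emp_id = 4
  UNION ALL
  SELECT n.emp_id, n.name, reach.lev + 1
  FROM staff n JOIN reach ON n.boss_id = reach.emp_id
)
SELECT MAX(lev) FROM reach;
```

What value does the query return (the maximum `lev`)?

3

Base: emp_id=4 (Karl) at lev 0.
Iteration 1: rows with boss_id in {4} -> Judy (id 5, lev 1), Walt (id 7, lev 1), Vera (id 9, lev 1).
Iteration 2: rows with boss_id in {5,7,9} -> Ivan (id 8, lev 2), Heidi (id 10, lev 2).
Iteration 3: rows with boss_id in {8,10} -> Frank (id 11, lev 3).
Iteration 4: no rows with boss_id in {11}; recursion stops.
lev values: 0, 1, 1, 1, 2, 2, 3; the maximum is 3.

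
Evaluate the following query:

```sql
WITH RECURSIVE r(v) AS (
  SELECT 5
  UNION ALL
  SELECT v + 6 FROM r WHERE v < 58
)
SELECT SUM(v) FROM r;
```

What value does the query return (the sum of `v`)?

Base: v=5.
Iteration 1: 5 < 58 holds -> v = 5 + 6 = 11.
Iteration 2: 11 < 58 holds -> v = 11 + 6 = 17.
Iteration 3: 17 < 58 holds -> v = 17 + 6 = 23.
Iteration 4: 23 < 58 holds -> v = 23 + 6 = 29.
Iteration 5: 29 < 58 holds -> v = 29 + 6 = 35.
Iteration 6: 35 < 58 holds -> v = 35 + 6 = 41.
Iteration 7: 41 < 58 holds -> v = 41 + 6 = 47.
Iteration 8: 47 < 58 holds -> v = 47 + 6 = 53.
Iteration 9: 53 < 58 holds -> v = 53 + 6 = 59.
Iteration 10: 59 < 58 fails; recursion stops.
SUM(v) = 5 + 11 + 17 + 23 + 29 + 35 + 41 + 47 + 53 + 59 = 320.

320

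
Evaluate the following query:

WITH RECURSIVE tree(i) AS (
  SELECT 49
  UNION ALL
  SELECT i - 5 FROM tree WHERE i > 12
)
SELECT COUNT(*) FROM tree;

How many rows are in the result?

Base: i=49.
Iteration 1: 49 > 12 holds -> i = 49 - 5 = 44.
Iteration 2: 44 > 12 holds -> i = 44 - 5 = 39.
Iteration 3: 39 > 12 holds -> i = 39 - 5 = 34.
Iteration 4: 34 > 12 holds -> i = 34 - 5 = 29.
Iteration 5: 29 > 12 holds -> i = 29 - 5 = 24.
Iteration 6: 24 > 12 holds -> i = 24 - 5 = 19.
Iteration 7: 19 > 12 holds -> i = 19 - 5 = 14.
Iteration 8: 14 > 12 holds -> i = 14 - 5 = 9.
Iteration 9: 9 > 12 fails; recursion stops.
Total rows emitted: 9.

9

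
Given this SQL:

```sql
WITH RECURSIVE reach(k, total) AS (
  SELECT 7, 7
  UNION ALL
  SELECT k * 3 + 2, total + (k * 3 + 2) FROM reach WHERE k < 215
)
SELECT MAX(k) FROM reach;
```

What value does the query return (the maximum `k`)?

215

Base: k=7, total=7.
Iteration 1: 7 < 215 holds -> k = 7 * 3 + 2 = 23, total = 7 + 23 = 30.
Iteration 2: 23 < 215 holds -> k = 23 * 3 + 2 = 71, total = 30 + 71 = 101.
Iteration 3: 71 < 215 holds -> k = 71 * 3 + 2 = 215, total = 101 + 215 = 316.
Iteration 4: 215 < 215 fails; recursion stops.
k values: 7, 23, 71, 215; the maximum is 215.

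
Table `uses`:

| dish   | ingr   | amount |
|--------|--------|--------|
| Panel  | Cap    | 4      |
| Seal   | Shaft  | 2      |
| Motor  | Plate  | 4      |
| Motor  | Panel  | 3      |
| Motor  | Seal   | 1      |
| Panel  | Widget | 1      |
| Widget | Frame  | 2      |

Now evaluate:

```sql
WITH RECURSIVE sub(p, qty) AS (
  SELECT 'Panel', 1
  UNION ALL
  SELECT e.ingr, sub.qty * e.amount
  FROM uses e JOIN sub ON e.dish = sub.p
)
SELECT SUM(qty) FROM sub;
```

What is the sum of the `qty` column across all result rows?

Base: (Panel, qty=1).
Iteration 1: components of {Panel} -> Cap = 1*4 = 4, Widget = 1*1 = 1.
Iteration 2: components of {Cap,Widget} -> Frame = 1*2 = 2.
Iteration 3: no further components; recursion stops.
SUM(qty) = 1 + 1 + 4 + 2 = 8.

8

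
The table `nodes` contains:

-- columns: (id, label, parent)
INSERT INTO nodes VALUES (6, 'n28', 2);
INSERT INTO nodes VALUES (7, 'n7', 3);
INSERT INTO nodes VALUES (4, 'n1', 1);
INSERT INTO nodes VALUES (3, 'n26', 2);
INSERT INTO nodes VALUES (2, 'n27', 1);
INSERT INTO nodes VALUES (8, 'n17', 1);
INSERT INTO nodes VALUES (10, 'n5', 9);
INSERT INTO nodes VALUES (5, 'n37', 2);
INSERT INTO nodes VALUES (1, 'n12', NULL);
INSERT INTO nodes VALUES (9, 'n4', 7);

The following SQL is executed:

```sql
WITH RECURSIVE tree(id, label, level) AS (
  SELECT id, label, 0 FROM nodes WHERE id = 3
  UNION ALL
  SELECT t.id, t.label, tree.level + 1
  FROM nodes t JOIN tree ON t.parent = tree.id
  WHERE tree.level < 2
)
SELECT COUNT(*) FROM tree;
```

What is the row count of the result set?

3

Base: id=3 (n26) at level 0.
Iteration 1: rows with parent in {3} -> n7 (id 7, level 1).
Iteration 2: rows with parent in {7} -> n4 (id 9, level 2).
Iteration 3: level < 2 fails for all current rows; recursion stops.
Total rows emitted: 3.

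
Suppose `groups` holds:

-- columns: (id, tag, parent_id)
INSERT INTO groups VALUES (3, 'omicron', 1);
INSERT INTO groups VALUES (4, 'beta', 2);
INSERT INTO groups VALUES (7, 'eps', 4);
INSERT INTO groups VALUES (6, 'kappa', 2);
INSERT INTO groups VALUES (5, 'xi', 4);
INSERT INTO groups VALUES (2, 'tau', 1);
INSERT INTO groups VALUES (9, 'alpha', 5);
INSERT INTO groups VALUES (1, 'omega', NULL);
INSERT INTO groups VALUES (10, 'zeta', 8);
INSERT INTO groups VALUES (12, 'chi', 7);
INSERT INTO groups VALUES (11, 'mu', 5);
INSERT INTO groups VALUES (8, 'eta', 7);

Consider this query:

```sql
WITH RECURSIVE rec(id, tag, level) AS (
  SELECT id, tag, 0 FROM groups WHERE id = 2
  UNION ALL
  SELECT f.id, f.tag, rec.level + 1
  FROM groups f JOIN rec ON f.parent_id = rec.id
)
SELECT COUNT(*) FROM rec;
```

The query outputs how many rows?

10

Base: id=2 (tau) at level 0.
Iteration 1: rows with parent_id in {2} -> beta (id 4, level 1), kappa (id 6, level 1).
Iteration 2: rows with parent_id in {4,6} -> xi (id 5, level 2), eps (id 7, level 2).
Iteration 3: rows with parent_id in {5,7} -> eta (id 8, level 3), alpha (id 9, level 3), mu (id 11, level 3), chi (id 12, level 3).
Iteration 4: rows with parent_id in {8,9,11,12} -> zeta (id 10, level 4).
Iteration 5: no rows with parent_id in {10}; recursion stops.
Total rows emitted: 10.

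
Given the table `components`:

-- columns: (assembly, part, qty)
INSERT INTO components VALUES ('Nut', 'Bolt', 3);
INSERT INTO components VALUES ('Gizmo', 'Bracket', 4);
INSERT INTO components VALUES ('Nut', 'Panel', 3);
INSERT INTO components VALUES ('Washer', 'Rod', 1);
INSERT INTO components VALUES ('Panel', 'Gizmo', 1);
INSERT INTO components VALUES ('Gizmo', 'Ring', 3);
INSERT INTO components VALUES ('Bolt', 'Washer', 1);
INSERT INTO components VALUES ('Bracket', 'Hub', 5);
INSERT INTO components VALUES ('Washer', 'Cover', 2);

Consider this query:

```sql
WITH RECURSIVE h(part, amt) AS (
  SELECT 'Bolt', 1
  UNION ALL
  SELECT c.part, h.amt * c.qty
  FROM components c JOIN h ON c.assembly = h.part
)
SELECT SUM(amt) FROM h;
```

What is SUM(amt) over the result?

5

Base: (Bolt, amt=1).
Iteration 1: components of {Bolt} -> Washer = 1*1 = 1.
Iteration 2: components of {Washer} -> Cover = 1*2 = 2, Rod = 1*1 = 1.
Iteration 3: no further components; recursion stops.
SUM(amt) = 1 + 1 + 1 + 2 = 5.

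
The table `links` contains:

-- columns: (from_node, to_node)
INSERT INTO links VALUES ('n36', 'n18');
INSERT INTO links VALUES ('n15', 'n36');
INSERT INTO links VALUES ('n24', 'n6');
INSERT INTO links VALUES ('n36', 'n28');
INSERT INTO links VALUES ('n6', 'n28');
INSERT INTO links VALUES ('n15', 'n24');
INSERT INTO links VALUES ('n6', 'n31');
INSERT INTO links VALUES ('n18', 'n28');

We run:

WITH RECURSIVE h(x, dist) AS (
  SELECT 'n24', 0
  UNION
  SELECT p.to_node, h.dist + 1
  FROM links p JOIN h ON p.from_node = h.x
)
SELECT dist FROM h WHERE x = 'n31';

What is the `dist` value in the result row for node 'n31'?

Base: (n24, dist=0).
Iteration 1: edges from {n24} -> (n6, dist=1).
Iteration 2: edges from {n6} -> (n28, dist=2), (n31, dist=2).
Iteration 3: no outgoing edges from {n28,n31}; recursion stops.

2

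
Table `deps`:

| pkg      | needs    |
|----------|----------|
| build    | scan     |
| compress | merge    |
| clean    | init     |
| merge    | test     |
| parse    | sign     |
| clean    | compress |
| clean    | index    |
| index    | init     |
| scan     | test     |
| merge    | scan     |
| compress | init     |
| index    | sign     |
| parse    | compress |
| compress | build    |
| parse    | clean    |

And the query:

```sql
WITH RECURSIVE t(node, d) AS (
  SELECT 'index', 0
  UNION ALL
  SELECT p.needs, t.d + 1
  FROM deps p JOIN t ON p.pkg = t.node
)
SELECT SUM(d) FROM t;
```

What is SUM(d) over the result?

Base: (index, d=0).
Iteration 1: edges from {index} -> (init, d=1), (sign, d=1).
Iteration 2: no outgoing edges from {init,sign}; recursion stops.
SUM(d) = 0 + 1 + 1 = 2.

2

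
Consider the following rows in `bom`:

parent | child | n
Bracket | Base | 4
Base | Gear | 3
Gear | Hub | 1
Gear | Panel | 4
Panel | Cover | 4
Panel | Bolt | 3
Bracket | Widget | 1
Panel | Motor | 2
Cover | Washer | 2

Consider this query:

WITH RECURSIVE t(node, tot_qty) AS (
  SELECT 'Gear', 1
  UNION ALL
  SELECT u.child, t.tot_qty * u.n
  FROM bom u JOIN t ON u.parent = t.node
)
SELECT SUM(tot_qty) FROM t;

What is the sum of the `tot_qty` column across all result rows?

Base: (Gear, tot_qty=1).
Iteration 1: components of {Gear} -> Hub = 1*1 = 1, Panel = 1*4 = 4.
Iteration 2: components of {Hub,Panel} -> Bolt = 4*3 = 12, Cover = 4*4 = 16, Motor = 4*2 = 8.
Iteration 3: components of {Bolt,Cover,Motor} -> Washer = 16*2 = 32.
Iteration 4: no further components; recursion stops.
SUM(tot_qty) = 1 + 1 + 4 + 16 + 12 + 8 + 32 = 74.

74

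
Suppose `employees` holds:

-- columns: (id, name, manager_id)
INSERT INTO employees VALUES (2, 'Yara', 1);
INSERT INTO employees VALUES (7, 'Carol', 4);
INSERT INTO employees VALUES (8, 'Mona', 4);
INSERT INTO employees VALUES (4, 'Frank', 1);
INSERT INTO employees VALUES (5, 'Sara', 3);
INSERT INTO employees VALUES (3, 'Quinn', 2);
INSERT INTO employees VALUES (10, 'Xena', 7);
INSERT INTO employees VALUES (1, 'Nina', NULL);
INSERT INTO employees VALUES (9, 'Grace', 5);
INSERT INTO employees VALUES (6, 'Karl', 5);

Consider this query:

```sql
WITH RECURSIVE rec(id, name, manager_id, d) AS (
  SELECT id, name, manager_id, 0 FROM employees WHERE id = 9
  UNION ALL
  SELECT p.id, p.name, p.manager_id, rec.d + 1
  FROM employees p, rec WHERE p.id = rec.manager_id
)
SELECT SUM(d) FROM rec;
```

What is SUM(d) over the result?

10

Base: id=9 (Grace), manager_id=5, d 0.
Iteration 1: join on id=5 -> Sara (id 5, manager_id=3, d 1).
Iteration 2: join on id=3 -> Quinn (id 3, manager_id=2, d 2).
Iteration 3: join on id=2 -> Yara (id 2, manager_id=1, d 3).
Iteration 4: join on id=1 -> Nina (id 1, manager_id=NULL, d 4).
Iteration 5: manager_id is NULL; no match; recursion stops.
SUM(d) = 0 + 1 + 2 + 3 + 4 = 10.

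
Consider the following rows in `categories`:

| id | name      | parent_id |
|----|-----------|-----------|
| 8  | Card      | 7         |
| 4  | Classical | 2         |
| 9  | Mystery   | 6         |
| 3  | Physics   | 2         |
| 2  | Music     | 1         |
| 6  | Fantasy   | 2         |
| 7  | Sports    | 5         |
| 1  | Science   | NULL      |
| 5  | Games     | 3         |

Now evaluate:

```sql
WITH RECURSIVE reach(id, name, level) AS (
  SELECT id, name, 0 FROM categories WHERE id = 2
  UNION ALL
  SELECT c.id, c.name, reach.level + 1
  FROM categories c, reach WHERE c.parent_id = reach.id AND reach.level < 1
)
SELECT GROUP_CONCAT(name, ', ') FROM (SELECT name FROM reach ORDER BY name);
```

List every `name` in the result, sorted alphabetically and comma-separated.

Base: id=2 (Music) at level 0.
Iteration 1: rows with parent_id in {2} -> Physics (id 3, level 1), Classical (id 4, level 1), Fantasy (id 6, level 1).
Iteration 2: level < 1 fails for all current rows; recursion stops.

Classical, Fantasy, Music, Physics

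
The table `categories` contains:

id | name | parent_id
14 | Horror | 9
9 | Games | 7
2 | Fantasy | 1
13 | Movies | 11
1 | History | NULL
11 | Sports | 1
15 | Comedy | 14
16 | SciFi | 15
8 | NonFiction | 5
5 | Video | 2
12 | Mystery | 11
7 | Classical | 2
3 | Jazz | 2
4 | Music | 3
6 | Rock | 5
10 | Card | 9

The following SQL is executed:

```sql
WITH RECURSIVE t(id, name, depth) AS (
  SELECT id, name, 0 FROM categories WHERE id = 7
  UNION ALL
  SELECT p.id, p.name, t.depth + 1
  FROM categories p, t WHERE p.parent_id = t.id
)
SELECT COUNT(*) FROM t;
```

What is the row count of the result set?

Base: id=7 (Classical) at depth 0.
Iteration 1: rows with parent_id in {7} -> Games (id 9, depth 1).
Iteration 2: rows with parent_id in {9} -> Card (id 10, depth 2), Horror (id 14, depth 2).
Iteration 3: rows with parent_id in {10,14} -> Comedy (id 15, depth 3).
Iteration 4: rows with parent_id in {15} -> SciFi (id 16, depth 4).
Iteration 5: no rows with parent_id in {16}; recursion stops.
Total rows emitted: 6.

6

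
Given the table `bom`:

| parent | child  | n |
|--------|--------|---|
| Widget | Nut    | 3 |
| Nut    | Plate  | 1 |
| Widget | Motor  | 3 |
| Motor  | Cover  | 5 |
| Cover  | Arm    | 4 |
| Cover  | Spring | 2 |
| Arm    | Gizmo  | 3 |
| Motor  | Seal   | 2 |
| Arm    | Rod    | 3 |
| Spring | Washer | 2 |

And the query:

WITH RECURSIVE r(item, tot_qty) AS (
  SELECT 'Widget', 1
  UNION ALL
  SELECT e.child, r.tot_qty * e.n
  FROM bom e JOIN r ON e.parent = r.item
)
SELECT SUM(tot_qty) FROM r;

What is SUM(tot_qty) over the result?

Base: (Widget, tot_qty=1).
Iteration 1: components of {Widget} -> Motor = 1*3 = 3, Nut = 1*3 = 3.
Iteration 2: components of {Motor,Nut} -> Cover = 3*5 = 15, Plate = 3*1 = 3, Seal = 3*2 = 6.
Iteration 3: components of {Cover,Plate,Seal} -> Arm = 15*4 = 60, Spring = 15*2 = 30.
Iteration 4: components of {Arm,Spring} -> Gizmo = 60*3 = 180, Rod = 60*3 = 180, Washer = 30*2 = 60.
Iteration 5: no further components; recursion stops.
SUM(tot_qty) = 1 + 3 + 3 + 3 + 15 + 6 + 60 + 30 + 180 + 180 + 60 = 541.

541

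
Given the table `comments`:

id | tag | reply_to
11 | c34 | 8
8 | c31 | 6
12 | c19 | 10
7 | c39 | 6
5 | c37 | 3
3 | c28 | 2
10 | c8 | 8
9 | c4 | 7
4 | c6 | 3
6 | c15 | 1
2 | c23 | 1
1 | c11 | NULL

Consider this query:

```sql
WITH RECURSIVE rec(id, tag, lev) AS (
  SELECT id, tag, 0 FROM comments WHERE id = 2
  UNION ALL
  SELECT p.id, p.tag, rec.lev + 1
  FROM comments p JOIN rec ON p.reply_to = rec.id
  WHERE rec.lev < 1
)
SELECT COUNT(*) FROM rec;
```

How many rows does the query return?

Base: id=2 (c23) at lev 0.
Iteration 1: rows with reply_to in {2} -> c28 (id 3, lev 1).
Iteration 2: lev < 1 fails for all current rows; recursion stops.
Total rows emitted: 2.

2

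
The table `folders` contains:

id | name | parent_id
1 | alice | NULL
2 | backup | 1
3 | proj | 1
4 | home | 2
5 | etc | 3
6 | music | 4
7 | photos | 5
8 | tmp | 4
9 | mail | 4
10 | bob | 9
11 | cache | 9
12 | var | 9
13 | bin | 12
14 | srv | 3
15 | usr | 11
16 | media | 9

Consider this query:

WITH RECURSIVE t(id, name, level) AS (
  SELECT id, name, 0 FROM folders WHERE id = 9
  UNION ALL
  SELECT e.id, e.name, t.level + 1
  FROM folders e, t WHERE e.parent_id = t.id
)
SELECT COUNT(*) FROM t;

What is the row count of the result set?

Base: id=9 (mail) at level 0.
Iteration 1: rows with parent_id in {9} -> bob (id 10, level 1), cache (id 11, level 1), var (id 12, level 1), media (id 16, level 1).
Iteration 2: rows with parent_id in {10,11,12,16} -> bin (id 13, level 2), usr (id 15, level 2).
Iteration 3: no rows with parent_id in {13,15}; recursion stops.
Total rows emitted: 7.

7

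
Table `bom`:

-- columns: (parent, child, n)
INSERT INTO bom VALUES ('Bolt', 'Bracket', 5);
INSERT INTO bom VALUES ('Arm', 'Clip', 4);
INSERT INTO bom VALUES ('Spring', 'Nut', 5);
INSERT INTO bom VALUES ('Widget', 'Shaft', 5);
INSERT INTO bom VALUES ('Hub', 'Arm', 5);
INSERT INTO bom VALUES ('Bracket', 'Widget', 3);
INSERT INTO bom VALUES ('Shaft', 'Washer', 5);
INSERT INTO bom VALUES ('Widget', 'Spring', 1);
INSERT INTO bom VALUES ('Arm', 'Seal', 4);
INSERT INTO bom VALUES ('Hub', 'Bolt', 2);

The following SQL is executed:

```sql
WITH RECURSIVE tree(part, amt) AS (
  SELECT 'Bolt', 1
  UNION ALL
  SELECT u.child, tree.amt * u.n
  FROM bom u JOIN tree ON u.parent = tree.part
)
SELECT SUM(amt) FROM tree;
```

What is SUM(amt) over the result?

561

Base: (Bolt, amt=1).
Iteration 1: components of {Bolt} -> Bracket = 1*5 = 5.
Iteration 2: components of {Bracket} -> Widget = 5*3 = 15.
Iteration 3: components of {Widget} -> Shaft = 15*5 = 75, Spring = 15*1 = 15.
Iteration 4: components of {Shaft,Spring} -> Nut = 15*5 = 75, Washer = 75*5 = 375.
Iteration 5: no further components; recursion stops.
SUM(amt) = 1 + 5 + 15 + 15 + 75 + 75 + 375 = 561.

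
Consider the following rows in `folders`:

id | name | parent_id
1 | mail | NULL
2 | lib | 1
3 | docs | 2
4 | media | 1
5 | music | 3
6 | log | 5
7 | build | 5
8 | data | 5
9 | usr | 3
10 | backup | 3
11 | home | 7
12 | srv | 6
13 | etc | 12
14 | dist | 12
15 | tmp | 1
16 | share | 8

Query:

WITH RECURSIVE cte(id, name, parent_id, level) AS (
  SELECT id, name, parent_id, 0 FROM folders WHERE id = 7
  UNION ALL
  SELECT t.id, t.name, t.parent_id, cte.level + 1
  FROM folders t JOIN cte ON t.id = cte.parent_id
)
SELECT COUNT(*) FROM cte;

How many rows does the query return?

5

Base: id=7 (build), parent_id=5, level 0.
Iteration 1: join on id=5 -> music (id 5, parent_id=3, level 1).
Iteration 2: join on id=3 -> docs (id 3, parent_id=2, level 2).
Iteration 3: join on id=2 -> lib (id 2, parent_id=1, level 3).
Iteration 4: join on id=1 -> mail (id 1, parent_id=NULL, level 4).
Iteration 5: parent_id is NULL; no match; recursion stops.
Total rows emitted: 5.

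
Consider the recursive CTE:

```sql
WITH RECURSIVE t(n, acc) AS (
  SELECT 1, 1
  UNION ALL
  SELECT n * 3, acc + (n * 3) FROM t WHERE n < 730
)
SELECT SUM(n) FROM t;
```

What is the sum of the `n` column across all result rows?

Base: n=1, acc=1.
Iteration 1: 1 < 730 holds -> n = 1 * 3 = 3, acc = 1 + 3 = 4.
Iteration 2: 3 < 730 holds -> n = 3 * 3 = 9, acc = 4 + 9 = 13.
Iteration 3: 9 < 730 holds -> n = 9 * 3 = 27, acc = 13 + 27 = 40.
Iteration 4: 27 < 730 holds -> n = 27 * 3 = 81, acc = 40 + 81 = 121.
Iteration 5: 81 < 730 holds -> n = 81 * 3 = 243, acc = 121 + 243 = 364.
Iteration 6: 243 < 730 holds -> n = 243 * 3 = 729, acc = 364 + 729 = 1093.
Iteration 7: 729 < 730 holds -> n = 729 * 3 = 2187, acc = 1093 + 2187 = 3280.
Iteration 8: 2187 < 730 fails; recursion stops.
SUM(n) = 1 + 3 + 9 + 27 + 81 + 243 + 729 + 2187 = 3280.

3280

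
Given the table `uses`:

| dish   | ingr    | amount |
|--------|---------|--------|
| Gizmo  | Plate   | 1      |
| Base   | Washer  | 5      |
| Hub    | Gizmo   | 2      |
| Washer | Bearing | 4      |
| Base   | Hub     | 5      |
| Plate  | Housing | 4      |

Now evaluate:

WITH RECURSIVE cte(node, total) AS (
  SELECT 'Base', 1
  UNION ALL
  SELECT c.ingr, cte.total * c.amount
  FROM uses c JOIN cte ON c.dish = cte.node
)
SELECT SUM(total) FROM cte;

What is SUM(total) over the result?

Base: (Base, total=1).
Iteration 1: components of {Base} -> Hub = 1*5 = 5, Washer = 1*5 = 5.
Iteration 2: components of {Hub,Washer} -> Bearing = 5*4 = 20, Gizmo = 5*2 = 10.
Iteration 3: components of {Bearing,Gizmo} -> Plate = 10*1 = 10.
Iteration 4: components of {Plate} -> Housing = 10*4 = 40.
Iteration 5: no further components; recursion stops.
SUM(total) = 1 + 5 + 5 + 10 + 20 + 10 + 40 = 91.

91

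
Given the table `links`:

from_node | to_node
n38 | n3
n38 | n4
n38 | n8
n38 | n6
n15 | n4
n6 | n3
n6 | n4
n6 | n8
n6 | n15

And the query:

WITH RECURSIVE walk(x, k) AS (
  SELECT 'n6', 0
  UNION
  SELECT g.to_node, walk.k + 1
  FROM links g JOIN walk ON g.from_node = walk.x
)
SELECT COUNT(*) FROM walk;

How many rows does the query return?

6

Base: (n6, k=0).
Iteration 1: edges from {n6} -> (n15, k=1), (n3, k=1), (n4, k=1), (n8, k=1).
Iteration 2: edges from {n15,n3,n4,n8} -> (n4, k=2).
Iteration 3: no outgoing edges from {n4}; recursion stops.
Total rows emitted: 6.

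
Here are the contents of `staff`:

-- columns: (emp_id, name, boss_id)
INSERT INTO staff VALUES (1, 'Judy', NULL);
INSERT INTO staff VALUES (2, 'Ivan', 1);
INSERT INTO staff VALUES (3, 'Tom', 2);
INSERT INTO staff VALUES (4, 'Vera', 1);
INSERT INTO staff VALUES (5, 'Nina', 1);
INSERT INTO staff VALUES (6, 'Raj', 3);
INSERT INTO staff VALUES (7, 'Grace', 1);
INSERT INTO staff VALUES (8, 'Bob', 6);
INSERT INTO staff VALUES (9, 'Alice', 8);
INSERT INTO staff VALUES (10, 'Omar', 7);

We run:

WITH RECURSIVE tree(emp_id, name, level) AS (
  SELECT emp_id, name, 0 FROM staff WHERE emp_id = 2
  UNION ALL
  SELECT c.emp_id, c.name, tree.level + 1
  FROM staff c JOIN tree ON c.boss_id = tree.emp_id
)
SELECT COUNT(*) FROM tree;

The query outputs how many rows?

Base: emp_id=2 (Ivan) at level 0.
Iteration 1: rows with boss_id in {2} -> Tom (id 3, level 1).
Iteration 2: rows with boss_id in {3} -> Raj (id 6, level 2).
Iteration 3: rows with boss_id in {6} -> Bob (id 8, level 3).
Iteration 4: rows with boss_id in {8} -> Alice (id 9, level 4).
Iteration 5: no rows with boss_id in {9}; recursion stops.
Total rows emitted: 5.

5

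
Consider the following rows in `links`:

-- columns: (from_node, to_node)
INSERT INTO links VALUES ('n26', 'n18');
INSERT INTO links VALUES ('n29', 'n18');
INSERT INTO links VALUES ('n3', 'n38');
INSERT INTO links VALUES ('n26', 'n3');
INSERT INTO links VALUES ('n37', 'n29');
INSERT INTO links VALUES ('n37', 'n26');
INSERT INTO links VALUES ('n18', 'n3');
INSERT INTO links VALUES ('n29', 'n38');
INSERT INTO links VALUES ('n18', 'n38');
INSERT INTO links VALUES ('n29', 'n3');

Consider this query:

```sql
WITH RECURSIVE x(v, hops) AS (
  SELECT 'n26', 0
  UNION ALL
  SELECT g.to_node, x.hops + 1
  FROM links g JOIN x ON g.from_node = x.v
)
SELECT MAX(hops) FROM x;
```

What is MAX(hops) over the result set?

3

Base: (n26, hops=0).
Iteration 1: edges from {n26} -> (n18, hops=1), (n3, hops=1).
Iteration 2: edges from {n18,n3} -> (n3, hops=2), (n38, hops=2) x2. [UNION ALL keeps all 3 new rows, including repeats]
Iteration 3: edges from {n3,n38} -> (n38, hops=3).
Iteration 4: no outgoing edges from {n38}; recursion stops.
hops values: 0, 1, 1, 2, 2, 2, 3; the maximum is 3.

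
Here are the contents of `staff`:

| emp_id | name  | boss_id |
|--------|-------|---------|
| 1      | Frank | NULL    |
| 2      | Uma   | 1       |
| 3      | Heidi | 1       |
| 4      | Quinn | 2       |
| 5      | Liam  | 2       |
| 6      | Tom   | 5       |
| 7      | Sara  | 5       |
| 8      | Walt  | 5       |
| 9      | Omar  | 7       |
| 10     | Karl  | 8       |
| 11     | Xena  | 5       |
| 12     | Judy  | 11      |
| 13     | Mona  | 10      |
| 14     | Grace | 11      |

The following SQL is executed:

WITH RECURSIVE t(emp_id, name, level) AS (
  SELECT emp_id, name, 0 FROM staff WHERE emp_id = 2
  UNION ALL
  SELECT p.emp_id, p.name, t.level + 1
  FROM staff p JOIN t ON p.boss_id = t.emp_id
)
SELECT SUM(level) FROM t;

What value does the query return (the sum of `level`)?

26

Base: emp_id=2 (Uma) at level 0.
Iteration 1: rows with boss_id in {2} -> Quinn (id 4, level 1), Liam (id 5, level 1).
Iteration 2: rows with boss_id in {4,5} -> Tom (id 6, level 2), Sara (id 7, level 2), Walt (id 8, level 2), Xena (id 11, level 2).
Iteration 3: rows with boss_id in {6,7,8,11} -> Omar (id 9, level 3), Karl (id 10, level 3), Judy (id 12, level 3), Grace (id 14, level 3).
Iteration 4: rows with boss_id in {9,10,12,14} -> Mona (id 13, level 4).
Iteration 5: no rows with boss_id in {13}; recursion stops.
SUM(level) = 0 + 1 + 1 + 2 + 2 + 2 + 2 + 3 + 3 + 3 + 3 + 4 = 26.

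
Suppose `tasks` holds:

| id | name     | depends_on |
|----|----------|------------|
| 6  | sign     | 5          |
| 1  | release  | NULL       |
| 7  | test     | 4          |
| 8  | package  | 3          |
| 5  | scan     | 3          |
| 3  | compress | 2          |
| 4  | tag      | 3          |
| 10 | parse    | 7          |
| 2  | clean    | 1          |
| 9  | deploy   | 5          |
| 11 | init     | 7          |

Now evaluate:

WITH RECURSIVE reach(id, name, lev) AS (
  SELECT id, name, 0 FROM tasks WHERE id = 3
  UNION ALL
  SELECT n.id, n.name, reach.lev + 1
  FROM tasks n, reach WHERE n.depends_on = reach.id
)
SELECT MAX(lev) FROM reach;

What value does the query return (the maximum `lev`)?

Base: id=3 (compress) at lev 0.
Iteration 1: rows with depends_on in {3} -> tag (id 4, lev 1), scan (id 5, lev 1), package (id 8, lev 1).
Iteration 2: rows with depends_on in {4,5,8} -> sign (id 6, lev 2), test (id 7, lev 2), deploy (id 9, lev 2).
Iteration 3: rows with depends_on in {6,7,9} -> parse (id 10, lev 3), init (id 11, lev 3).
Iteration 4: no rows with depends_on in {10,11}; recursion stops.
lev values: 0, 1, 1, 1, 2, 2, 2, 3, 3; the maximum is 3.

3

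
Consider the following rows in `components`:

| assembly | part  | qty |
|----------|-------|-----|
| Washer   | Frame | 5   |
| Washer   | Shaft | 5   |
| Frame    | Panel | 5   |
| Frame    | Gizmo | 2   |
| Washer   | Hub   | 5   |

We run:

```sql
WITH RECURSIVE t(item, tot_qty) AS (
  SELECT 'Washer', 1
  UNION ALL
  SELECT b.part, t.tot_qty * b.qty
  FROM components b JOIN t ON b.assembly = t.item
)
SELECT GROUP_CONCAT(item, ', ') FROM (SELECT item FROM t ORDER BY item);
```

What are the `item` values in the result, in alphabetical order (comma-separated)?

Frame, Gizmo, Hub, Panel, Shaft, Washer

Base: (Washer, tot_qty=1).
Iteration 1: components of {Washer} -> Frame = 1*5 = 5, Hub = 1*5 = 5, Shaft = 1*5 = 5.
Iteration 2: components of {Frame,Hub,Shaft} -> Gizmo = 5*2 = 10, Panel = 5*5 = 25.
Iteration 3: no further components; recursion stops.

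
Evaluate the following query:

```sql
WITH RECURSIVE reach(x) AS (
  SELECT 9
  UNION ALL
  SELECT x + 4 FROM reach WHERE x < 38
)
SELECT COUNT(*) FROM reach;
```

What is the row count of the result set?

Base: x=9.
Iteration 1: 9 < 38 holds -> x = 9 + 4 = 13.
Iteration 2: 13 < 38 holds -> x = 13 + 4 = 17.
Iteration 3: 17 < 38 holds -> x = 17 + 4 = 21.
Iteration 4: 21 < 38 holds -> x = 21 + 4 = 25.
Iteration 5: 25 < 38 holds -> x = 25 + 4 = 29.
Iteration 6: 29 < 38 holds -> x = 29 + 4 = 33.
Iteration 7: 33 < 38 holds -> x = 33 + 4 = 37.
Iteration 8: 37 < 38 holds -> x = 37 + 4 = 41.
Iteration 9: 41 < 38 fails; recursion stops.
Total rows emitted: 9.

9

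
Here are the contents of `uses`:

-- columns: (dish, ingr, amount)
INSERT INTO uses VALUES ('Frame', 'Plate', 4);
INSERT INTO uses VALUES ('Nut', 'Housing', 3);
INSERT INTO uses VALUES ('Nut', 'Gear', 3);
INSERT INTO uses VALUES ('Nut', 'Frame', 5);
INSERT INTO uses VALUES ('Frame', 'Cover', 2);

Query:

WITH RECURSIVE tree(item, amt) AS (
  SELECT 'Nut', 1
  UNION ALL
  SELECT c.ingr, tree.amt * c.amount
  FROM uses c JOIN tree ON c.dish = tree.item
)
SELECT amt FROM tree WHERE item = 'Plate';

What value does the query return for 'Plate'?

20

Base: (Nut, amt=1).
Iteration 1: components of {Nut} -> Frame = 1*5 = 5, Gear = 1*3 = 3, Housing = 1*3 = 3.
Iteration 2: components of {Frame,Gear,Housing} -> Cover = 5*2 = 10, Plate = 5*4 = 20.
Iteration 3: no further components; recursion stops.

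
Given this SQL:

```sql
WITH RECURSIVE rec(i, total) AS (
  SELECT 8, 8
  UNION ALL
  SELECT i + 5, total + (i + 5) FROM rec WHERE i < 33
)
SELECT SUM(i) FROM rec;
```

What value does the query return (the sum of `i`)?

123

Base: i=8, total=8.
Iteration 1: 8 < 33 holds -> i = 8 + 5 = 13, total = 8 + 13 = 21.
Iteration 2: 13 < 33 holds -> i = 13 + 5 = 18, total = 21 + 18 = 39.
Iteration 3: 18 < 33 holds -> i = 18 + 5 = 23, total = 39 + 23 = 62.
Iteration 4: 23 < 33 holds -> i = 23 + 5 = 28, total = 62 + 28 = 90.
Iteration 5: 28 < 33 holds -> i = 28 + 5 = 33, total = 90 + 33 = 123.
Iteration 6: 33 < 33 fails; recursion stops.
SUM(i) = 8 + 13 + 18 + 23 + 28 + 33 = 123.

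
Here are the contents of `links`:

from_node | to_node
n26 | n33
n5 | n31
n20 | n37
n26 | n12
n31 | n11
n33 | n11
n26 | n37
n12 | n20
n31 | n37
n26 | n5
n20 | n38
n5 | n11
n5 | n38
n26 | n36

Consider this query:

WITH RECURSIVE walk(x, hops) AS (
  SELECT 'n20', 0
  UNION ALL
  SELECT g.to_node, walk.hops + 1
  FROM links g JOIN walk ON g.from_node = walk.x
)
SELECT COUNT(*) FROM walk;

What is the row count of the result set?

3

Base: (n20, hops=0).
Iteration 1: edges from {n20} -> (n37, hops=1), (n38, hops=1).
Iteration 2: no outgoing edges from {n37,n38}; recursion stops.
Total rows emitted: 3.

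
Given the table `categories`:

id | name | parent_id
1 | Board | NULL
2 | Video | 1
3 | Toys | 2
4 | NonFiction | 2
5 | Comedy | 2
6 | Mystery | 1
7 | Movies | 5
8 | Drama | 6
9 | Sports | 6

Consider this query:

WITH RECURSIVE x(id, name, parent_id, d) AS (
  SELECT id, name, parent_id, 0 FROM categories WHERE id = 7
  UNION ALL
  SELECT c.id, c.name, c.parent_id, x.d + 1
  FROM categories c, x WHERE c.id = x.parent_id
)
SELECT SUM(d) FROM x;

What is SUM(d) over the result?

Base: id=7 (Movies), parent_id=5, d 0.
Iteration 1: join on id=5 -> Comedy (id 5, parent_id=2, d 1).
Iteration 2: join on id=2 -> Video (id 2, parent_id=1, d 2).
Iteration 3: join on id=1 -> Board (id 1, parent_id=NULL, d 3).
Iteration 4: parent_id is NULL; no match; recursion stops.
SUM(d) = 0 + 1 + 2 + 3 = 6.

6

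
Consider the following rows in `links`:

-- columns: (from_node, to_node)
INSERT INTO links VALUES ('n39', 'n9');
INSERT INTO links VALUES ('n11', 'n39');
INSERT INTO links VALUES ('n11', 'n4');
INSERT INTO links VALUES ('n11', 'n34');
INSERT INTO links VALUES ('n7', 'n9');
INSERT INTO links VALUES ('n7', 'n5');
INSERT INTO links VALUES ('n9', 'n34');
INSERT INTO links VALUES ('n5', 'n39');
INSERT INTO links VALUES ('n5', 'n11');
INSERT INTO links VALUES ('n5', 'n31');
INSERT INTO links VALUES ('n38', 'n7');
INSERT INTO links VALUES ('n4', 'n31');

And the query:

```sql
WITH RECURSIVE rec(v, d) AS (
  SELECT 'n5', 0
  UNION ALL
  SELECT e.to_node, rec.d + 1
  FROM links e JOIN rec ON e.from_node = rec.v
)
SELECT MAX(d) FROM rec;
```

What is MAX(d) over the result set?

4

Base: (n5, d=0).
Iteration 1: edges from {n5} -> (n11, d=1), (n31, d=1), (n39, d=1).
Iteration 2: edges from {n11,n31,n39} -> (n34, d=2), (n39, d=2), (n4, d=2), (n9, d=2).
Iteration 3: edges from {n34,n39,n4,n9} -> (n31, d=3), (n34, d=3), (n9, d=3).
Iteration 4: edges from {n31,n34,n9} -> (n34, d=4).
Iteration 5: no outgoing edges from {n34}; recursion stops.
d values: 0, 1, 1, 1, 2, 2, 2, 2, 3, 3, 3, 4; the maximum is 4.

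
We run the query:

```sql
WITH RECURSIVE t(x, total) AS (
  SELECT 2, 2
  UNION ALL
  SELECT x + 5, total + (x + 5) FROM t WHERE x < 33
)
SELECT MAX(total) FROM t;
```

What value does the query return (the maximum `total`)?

156

Base: x=2, total=2.
Iteration 1: 2 < 33 holds -> x = 2 + 5 = 7, total = 2 + 7 = 9.
Iteration 2: 7 < 33 holds -> x = 7 + 5 = 12, total = 9 + 12 = 21.
Iteration 3: 12 < 33 holds -> x = 12 + 5 = 17, total = 21 + 17 = 38.
Iteration 4: 17 < 33 holds -> x = 17 + 5 = 22, total = 38 + 22 = 60.
Iteration 5: 22 < 33 holds -> x = 22 + 5 = 27, total = 60 + 27 = 87.
Iteration 6: 27 < 33 holds -> x = 27 + 5 = 32, total = 87 + 32 = 119.
Iteration 7: 32 < 33 holds -> x = 32 + 5 = 37, total = 119 + 37 = 156.
Iteration 8: 37 < 33 fails; recursion stops.
total values: 2, 9, 21, 38, 60, 87, 119, 156; the maximum is 156.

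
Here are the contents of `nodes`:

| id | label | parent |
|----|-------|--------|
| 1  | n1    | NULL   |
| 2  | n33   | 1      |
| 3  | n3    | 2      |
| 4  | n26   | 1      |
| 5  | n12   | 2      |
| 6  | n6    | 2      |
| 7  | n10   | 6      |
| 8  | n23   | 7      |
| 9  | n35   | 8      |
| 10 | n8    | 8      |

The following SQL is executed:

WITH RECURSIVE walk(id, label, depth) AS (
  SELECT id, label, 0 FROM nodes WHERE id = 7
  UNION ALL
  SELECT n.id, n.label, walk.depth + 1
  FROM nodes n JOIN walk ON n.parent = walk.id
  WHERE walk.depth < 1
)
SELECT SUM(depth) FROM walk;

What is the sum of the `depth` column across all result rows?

Base: id=7 (n10) at depth 0.
Iteration 1: rows with parent in {7} -> n23 (id 8, depth 1).
Iteration 2: depth < 1 fails for all current rows; recursion stops.
SUM(depth) = 0 + 1 = 1.

1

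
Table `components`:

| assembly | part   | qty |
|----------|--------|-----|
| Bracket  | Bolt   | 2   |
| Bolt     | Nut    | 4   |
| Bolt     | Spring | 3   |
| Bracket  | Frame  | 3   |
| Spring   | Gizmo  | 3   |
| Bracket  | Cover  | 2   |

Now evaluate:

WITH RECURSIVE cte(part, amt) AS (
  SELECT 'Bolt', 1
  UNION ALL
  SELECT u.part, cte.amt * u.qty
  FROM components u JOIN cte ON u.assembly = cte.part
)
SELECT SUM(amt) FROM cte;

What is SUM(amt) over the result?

17

Base: (Bolt, amt=1).
Iteration 1: components of {Bolt} -> Nut = 1*4 = 4, Spring = 1*3 = 3.
Iteration 2: components of {Nut,Spring} -> Gizmo = 3*3 = 9.
Iteration 3: no further components; recursion stops.
SUM(amt) = 1 + 4 + 3 + 9 = 17.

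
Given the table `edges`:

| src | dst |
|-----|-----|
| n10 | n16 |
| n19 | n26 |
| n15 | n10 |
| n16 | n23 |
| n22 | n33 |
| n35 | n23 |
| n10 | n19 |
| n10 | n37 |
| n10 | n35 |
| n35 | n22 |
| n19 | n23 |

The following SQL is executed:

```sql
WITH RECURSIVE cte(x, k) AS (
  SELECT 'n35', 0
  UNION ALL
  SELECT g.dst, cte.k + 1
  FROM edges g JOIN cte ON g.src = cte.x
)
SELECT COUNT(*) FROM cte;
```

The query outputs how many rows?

Base: (n35, k=0).
Iteration 1: edges from {n35} -> (n22, k=1), (n23, k=1).
Iteration 2: edges from {n22,n23} -> (n33, k=2).
Iteration 3: no outgoing edges from {n33}; recursion stops.
Total rows emitted: 4.

4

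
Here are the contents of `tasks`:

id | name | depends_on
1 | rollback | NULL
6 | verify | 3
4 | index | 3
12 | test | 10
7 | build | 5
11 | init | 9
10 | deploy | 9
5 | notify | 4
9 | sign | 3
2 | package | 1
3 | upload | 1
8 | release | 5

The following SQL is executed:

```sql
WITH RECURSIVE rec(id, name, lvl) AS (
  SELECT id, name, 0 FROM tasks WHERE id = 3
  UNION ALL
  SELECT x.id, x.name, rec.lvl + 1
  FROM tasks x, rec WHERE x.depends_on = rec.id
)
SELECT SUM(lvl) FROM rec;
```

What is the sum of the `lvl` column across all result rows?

18

Base: id=3 (upload) at lvl 0.
Iteration 1: rows with depends_on in {3} -> index (id 4, lvl 1), verify (id 6, lvl 1), sign (id 9, lvl 1).
Iteration 2: rows with depends_on in {4,6,9} -> notify (id 5, lvl 2), deploy (id 10, lvl 2), init (id 11, lvl 2).
Iteration 3: rows with depends_on in {5,10,11} -> build (id 7, lvl 3), release (id 8, lvl 3), test (id 12, lvl 3).
Iteration 4: no rows with depends_on in {7,8,12}; recursion stops.
SUM(lvl) = 0 + 1 + 1 + 1 + 2 + 2 + 2 + 3 + 3 + 3 = 18.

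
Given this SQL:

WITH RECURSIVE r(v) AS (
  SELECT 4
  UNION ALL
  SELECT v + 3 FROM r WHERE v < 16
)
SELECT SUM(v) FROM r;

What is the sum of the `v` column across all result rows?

Base: v=4.
Iteration 1: 4 < 16 holds -> v = 4 + 3 = 7.
Iteration 2: 7 < 16 holds -> v = 7 + 3 = 10.
Iteration 3: 10 < 16 holds -> v = 10 + 3 = 13.
Iteration 4: 13 < 16 holds -> v = 13 + 3 = 16.
Iteration 5: 16 < 16 fails; recursion stops.
SUM(v) = 4 + 7 + 10 + 13 + 16 = 50.

50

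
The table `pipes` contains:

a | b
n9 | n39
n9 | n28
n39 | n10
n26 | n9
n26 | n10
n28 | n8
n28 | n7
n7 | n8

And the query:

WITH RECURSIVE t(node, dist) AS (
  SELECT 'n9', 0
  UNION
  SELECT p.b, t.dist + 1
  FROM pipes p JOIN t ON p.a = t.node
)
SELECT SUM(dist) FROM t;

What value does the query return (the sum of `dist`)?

11

Base: (n9, dist=0).
Iteration 1: edges from {n9} -> (n28, dist=1), (n39, dist=1).
Iteration 2: edges from {n28,n39} -> (n10, dist=2), (n7, dist=2), (n8, dist=2).
Iteration 3: edges from {n10,n7,n8} -> (n8, dist=3).
Iteration 4: no outgoing edges from {n8}; recursion stops.
SUM(dist) = 0 + 1 + 1 + 2 + 2 + 2 + 3 = 11.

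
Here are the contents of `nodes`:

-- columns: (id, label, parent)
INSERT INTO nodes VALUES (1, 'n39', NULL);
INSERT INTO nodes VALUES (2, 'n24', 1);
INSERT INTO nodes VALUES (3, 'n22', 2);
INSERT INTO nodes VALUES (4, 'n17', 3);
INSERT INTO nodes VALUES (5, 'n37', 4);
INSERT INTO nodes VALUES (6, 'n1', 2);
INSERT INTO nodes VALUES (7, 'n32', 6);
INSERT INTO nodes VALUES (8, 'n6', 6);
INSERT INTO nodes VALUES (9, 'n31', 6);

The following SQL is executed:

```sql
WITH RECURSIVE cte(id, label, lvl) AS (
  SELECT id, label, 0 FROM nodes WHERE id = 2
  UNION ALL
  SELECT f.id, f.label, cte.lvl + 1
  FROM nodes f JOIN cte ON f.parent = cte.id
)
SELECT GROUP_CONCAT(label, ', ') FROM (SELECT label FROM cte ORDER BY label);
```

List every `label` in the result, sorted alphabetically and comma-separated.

n1, n17, n22, n24, n31, n32, n37, n6

Base: id=2 (n24) at lvl 0.
Iteration 1: rows with parent in {2} -> n22 (id 3, lvl 1), n1 (id 6, lvl 1).
Iteration 2: rows with parent in {3,6} -> n17 (id 4, lvl 2), n32 (id 7, lvl 2), n6 (id 8, lvl 2), n31 (id 9, lvl 2).
Iteration 3: rows with parent in {4,7,8,9} -> n37 (id 5, lvl 3).
Iteration 4: no rows with parent in {5}; recursion stops.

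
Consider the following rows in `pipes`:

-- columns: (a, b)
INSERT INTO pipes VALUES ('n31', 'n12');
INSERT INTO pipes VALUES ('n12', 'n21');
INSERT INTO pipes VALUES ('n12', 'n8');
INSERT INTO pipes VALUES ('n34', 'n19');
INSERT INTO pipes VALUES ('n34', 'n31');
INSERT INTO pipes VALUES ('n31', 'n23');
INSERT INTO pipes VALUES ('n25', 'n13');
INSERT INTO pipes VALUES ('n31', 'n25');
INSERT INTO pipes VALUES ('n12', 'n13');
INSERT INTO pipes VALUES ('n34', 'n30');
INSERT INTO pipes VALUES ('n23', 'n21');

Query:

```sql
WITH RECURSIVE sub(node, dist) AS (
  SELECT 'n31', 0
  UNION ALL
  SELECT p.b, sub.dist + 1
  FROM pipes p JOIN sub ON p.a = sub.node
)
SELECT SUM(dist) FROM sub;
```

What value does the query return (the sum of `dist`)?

Base: (n31, dist=0).
Iteration 1: edges from {n31} -> (n12, dist=1), (n23, dist=1), (n25, dist=1).
Iteration 2: edges from {n12,n23,n25} -> (n13, dist=2) x2, (n21, dist=2) x2, (n8, dist=2). [UNION ALL keeps all 5 new rows, including repeats]
Iteration 3: no outgoing edges from {n13,n21,n8}; recursion stops.
SUM(dist) = 0 + 1 + 1 + 1 + 2 + 2 + 2 + 2 + 2 = 13.

13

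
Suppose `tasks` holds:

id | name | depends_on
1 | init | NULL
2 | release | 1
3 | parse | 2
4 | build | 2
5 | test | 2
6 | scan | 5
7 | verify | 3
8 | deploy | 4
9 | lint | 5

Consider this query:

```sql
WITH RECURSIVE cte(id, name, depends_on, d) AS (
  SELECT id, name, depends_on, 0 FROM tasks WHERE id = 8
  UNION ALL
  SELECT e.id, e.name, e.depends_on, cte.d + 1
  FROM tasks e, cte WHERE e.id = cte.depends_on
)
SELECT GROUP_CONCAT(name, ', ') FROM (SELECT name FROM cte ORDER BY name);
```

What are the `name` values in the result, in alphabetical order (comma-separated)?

Base: id=8 (deploy), depends_on=4, d 0.
Iteration 1: join on id=4 -> build (id 4, depends_on=2, d 1).
Iteration 2: join on id=2 -> release (id 2, depends_on=1, d 2).
Iteration 3: join on id=1 -> init (id 1, depends_on=NULL, d 3).
Iteration 4: depends_on is NULL; no match; recursion stops.

build, deploy, init, release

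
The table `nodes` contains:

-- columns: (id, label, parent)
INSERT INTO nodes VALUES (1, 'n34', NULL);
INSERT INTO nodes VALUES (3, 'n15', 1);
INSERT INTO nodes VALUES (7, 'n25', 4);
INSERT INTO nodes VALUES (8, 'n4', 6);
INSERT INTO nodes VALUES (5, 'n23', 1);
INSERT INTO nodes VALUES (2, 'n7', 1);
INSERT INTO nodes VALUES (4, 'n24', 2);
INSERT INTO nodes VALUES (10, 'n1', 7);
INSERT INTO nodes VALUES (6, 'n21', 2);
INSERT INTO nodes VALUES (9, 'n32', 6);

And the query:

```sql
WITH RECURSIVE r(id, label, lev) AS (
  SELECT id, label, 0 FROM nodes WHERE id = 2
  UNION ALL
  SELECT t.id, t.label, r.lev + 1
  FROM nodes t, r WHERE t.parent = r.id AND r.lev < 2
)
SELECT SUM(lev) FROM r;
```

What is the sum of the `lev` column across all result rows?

Base: id=2 (n7) at lev 0.
Iteration 1: rows with parent in {2} -> n24 (id 4, lev 1), n21 (id 6, lev 1).
Iteration 2: rows with parent in {4,6} -> n25 (id 7, lev 2), n4 (id 8, lev 2), n32 (id 9, lev 2).
Iteration 3: lev < 2 fails for all current rows; recursion stops.
SUM(lev) = 0 + 1 + 1 + 2 + 2 + 2 = 8.

8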